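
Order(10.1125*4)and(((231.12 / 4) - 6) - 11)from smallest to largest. (10.1125*4), (((231.12 / 4) - 6) - 11)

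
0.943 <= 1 True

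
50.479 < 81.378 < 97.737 True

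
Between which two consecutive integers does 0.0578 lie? 0 and 1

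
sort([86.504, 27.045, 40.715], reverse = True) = [86.504, 40.715, 27.045]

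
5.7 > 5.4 True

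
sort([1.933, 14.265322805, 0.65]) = [0.65, 1.933, 14.265322805]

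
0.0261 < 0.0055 False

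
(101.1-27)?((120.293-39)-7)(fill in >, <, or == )<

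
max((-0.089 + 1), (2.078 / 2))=1.039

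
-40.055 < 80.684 True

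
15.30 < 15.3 False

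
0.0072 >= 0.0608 False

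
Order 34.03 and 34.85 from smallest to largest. 34.03, 34.85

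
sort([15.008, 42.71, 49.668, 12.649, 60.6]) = [12.649, 15.008, 42.71, 49.668, 60.6]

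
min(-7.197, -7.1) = -7.197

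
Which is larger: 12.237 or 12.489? 12.489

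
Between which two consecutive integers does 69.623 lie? 69 and 70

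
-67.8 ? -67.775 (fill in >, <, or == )<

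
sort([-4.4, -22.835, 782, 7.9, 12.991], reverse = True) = [782, 12.991, 7.9, -4.4, -22.835]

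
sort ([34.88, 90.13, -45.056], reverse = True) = [90.13, 34.88, -45.056]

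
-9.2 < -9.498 False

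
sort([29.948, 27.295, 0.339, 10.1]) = [0.339, 10.1, 27.295, 29.948]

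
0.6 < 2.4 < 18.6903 True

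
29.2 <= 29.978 True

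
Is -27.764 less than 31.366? Yes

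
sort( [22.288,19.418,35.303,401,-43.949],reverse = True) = [401,35.303,22.288,19.418,-43.949]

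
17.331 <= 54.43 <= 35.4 False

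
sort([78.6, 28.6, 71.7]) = [28.6, 71.7, 78.6]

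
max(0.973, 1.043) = 1.043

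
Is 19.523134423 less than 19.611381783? Yes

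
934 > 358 True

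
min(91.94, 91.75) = 91.75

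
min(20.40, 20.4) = 20.40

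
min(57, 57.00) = 57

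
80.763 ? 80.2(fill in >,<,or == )>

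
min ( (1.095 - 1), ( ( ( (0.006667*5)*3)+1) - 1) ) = 0.095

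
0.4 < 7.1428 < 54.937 True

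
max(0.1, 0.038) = 0.1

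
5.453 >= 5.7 False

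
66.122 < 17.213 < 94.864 False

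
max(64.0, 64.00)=64.00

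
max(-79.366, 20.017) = 20.017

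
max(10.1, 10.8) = 10.8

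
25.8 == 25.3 False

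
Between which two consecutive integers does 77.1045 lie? 77 and 78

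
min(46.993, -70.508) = -70.508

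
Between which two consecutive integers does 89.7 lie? 89 and 90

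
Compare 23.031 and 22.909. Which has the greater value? 23.031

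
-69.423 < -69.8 False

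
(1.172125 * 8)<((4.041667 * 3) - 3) False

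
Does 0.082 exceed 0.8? No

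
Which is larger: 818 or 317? 818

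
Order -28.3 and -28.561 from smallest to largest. -28.561, -28.3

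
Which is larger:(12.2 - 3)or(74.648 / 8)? (74.648 / 8)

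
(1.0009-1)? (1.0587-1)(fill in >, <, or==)<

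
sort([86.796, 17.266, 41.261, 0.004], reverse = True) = [86.796, 41.261, 17.266, 0.004]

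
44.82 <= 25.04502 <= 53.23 False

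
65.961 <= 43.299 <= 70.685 False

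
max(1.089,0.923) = 1.089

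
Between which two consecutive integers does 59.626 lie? 59 and 60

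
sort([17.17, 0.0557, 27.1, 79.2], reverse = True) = [79.2, 27.1, 17.17, 0.0557]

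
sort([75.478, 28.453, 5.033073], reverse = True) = [75.478, 28.453, 5.033073]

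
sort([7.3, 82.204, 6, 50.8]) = [6, 7.3, 50.8, 82.204]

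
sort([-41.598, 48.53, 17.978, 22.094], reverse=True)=[48.53, 22.094, 17.978, -41.598]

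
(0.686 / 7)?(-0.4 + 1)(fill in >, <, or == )<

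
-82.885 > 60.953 False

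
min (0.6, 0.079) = 0.079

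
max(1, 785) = 785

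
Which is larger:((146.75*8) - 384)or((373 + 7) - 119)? ((146.75*8) - 384)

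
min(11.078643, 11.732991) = 11.078643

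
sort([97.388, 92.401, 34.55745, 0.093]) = [0.093, 34.55745, 92.401, 97.388]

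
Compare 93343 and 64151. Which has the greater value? 93343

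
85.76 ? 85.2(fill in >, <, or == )>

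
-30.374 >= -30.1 False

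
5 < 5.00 False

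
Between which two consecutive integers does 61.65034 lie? 61 and 62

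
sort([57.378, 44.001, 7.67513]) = [7.67513, 44.001, 57.378]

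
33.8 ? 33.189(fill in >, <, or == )>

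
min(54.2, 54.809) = 54.2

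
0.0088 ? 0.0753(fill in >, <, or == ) <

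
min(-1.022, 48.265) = -1.022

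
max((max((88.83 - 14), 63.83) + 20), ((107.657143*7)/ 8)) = 94.83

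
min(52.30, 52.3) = 52.30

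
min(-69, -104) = -104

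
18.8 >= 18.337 True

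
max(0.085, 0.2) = 0.2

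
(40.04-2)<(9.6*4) True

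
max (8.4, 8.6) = 8.6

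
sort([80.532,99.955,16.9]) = [16.9,80.532,99.955]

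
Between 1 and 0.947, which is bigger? 1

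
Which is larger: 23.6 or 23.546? 23.6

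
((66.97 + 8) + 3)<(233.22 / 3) False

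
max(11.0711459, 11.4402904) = 11.4402904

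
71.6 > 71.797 False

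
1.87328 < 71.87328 True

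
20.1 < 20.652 True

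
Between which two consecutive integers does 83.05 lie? 83 and 84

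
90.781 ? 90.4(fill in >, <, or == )>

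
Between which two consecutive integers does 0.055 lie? 0 and 1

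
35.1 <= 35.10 True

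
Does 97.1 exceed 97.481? No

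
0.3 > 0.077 True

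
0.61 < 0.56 False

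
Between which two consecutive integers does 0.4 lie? 0 and 1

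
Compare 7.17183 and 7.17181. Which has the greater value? 7.17183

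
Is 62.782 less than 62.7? No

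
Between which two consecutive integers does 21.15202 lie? 21 and 22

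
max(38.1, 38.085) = 38.1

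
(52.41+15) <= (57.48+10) True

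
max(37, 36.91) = 37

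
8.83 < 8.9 True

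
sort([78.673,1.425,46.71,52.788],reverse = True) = [78.673,52.788,46.71,1.425]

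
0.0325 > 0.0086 True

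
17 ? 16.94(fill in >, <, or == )>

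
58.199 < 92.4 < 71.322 False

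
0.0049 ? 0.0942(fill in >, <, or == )<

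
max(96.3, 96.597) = 96.597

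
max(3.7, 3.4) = 3.7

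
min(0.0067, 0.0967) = 0.0067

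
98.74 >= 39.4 True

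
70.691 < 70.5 False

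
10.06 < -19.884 False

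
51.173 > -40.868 True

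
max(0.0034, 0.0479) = 0.0479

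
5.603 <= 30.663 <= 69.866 True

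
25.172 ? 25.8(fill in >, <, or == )<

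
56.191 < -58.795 False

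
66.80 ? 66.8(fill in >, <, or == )==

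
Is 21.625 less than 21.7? Yes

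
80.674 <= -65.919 False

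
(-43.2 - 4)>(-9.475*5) True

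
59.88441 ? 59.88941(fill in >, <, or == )<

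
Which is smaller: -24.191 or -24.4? -24.4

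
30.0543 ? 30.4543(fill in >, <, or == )<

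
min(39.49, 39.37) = 39.37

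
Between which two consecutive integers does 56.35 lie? 56 and 57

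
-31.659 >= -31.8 True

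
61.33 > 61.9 False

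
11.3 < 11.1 False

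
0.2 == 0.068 False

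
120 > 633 False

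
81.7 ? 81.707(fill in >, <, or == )<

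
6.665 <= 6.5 False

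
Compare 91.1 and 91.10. They are equal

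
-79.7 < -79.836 False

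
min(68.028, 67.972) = 67.972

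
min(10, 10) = 10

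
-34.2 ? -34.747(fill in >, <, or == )>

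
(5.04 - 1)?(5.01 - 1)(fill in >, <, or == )>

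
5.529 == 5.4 False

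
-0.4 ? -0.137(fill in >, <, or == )<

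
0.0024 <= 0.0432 True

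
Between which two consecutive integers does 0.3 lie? 0 and 1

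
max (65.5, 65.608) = 65.608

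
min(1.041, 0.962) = 0.962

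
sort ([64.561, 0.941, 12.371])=[0.941, 12.371, 64.561]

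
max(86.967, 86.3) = 86.967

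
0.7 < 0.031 False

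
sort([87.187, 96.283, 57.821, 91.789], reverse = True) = [96.283, 91.789, 87.187, 57.821]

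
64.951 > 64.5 True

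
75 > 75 False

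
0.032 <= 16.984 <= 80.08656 True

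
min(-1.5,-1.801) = -1.801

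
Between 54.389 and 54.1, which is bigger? 54.389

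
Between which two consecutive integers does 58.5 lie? 58 and 59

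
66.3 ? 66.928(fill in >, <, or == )<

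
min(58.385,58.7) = 58.385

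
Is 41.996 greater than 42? No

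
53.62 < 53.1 False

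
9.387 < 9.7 True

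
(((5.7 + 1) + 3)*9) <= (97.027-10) False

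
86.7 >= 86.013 True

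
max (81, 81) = 81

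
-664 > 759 False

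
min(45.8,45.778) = 45.778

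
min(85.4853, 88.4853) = 85.4853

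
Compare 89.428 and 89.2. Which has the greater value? 89.428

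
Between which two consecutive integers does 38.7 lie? 38 and 39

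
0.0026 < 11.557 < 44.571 True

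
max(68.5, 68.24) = 68.5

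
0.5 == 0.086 False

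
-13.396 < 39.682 True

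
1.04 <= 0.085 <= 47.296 False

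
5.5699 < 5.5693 False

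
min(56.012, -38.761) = -38.761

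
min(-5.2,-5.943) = -5.943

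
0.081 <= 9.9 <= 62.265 True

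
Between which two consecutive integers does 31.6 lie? 31 and 32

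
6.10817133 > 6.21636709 False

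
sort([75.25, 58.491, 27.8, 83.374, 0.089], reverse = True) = [83.374, 75.25, 58.491, 27.8, 0.089]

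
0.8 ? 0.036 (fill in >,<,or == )>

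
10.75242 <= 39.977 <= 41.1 True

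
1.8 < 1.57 False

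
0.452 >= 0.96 False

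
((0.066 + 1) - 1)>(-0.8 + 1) False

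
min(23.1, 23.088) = 23.088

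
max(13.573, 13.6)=13.6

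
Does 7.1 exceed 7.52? No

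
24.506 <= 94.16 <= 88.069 False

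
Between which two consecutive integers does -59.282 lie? -60 and -59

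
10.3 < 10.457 True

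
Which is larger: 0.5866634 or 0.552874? 0.5866634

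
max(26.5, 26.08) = 26.5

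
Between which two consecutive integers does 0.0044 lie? 0 and 1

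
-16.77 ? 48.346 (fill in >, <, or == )<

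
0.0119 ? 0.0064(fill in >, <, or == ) >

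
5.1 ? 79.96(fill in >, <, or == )<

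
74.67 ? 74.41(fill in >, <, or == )>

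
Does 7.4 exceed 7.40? No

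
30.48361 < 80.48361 True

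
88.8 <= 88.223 False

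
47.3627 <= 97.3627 True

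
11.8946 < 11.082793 False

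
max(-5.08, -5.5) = -5.08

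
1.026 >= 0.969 True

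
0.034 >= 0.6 False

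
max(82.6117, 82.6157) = 82.6157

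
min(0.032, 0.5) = 0.032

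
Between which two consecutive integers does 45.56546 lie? 45 and 46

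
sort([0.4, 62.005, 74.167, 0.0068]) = [0.0068, 0.4, 62.005, 74.167]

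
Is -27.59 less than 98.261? Yes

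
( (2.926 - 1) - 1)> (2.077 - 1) False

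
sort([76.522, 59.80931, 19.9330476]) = [19.9330476, 59.80931, 76.522]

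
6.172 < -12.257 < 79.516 False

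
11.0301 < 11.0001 False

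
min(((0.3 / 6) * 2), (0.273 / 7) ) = 0.039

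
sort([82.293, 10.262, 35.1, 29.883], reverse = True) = [82.293, 35.1, 29.883, 10.262]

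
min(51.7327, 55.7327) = 51.7327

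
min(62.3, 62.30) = 62.3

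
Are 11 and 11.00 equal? Yes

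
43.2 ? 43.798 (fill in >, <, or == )<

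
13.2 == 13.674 False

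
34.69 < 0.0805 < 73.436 False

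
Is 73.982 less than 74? Yes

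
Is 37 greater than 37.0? No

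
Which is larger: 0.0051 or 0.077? 0.077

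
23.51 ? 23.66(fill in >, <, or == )<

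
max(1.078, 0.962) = 1.078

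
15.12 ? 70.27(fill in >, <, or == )<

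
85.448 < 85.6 True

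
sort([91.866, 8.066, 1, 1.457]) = [1, 1.457, 8.066, 91.866]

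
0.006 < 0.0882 True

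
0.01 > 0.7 False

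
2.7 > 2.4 True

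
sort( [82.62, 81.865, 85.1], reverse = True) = [85.1, 82.62, 81.865]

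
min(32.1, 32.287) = 32.1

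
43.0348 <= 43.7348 True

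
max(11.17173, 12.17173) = 12.17173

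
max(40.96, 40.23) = 40.96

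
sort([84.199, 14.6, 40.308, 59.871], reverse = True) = [84.199, 59.871, 40.308, 14.6]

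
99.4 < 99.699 True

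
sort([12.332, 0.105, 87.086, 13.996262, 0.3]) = [0.105, 0.3, 12.332, 13.996262, 87.086]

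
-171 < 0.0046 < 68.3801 True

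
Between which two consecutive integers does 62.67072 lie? 62 and 63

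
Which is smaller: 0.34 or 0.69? 0.34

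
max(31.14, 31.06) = 31.14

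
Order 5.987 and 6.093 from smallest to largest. 5.987, 6.093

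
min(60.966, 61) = 60.966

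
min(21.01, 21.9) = 21.01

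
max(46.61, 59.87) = 59.87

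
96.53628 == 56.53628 False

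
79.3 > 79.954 False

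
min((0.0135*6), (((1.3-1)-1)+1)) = 0.081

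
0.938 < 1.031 True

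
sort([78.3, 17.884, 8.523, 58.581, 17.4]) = [8.523, 17.4, 17.884, 58.581, 78.3]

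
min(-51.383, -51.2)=-51.383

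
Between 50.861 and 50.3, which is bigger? 50.861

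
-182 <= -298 False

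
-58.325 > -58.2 False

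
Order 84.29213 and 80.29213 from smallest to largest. 80.29213, 84.29213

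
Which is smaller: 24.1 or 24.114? 24.1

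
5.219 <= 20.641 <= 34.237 True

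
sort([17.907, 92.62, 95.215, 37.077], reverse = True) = [95.215, 92.62, 37.077, 17.907]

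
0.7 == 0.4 False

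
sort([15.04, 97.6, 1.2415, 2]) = [1.2415, 2, 15.04, 97.6]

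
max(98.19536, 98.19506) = 98.19536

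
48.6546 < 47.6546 False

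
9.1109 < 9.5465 True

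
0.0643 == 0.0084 False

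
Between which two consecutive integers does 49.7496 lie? 49 and 50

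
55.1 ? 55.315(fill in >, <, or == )<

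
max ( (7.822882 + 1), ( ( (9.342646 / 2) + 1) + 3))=8.822882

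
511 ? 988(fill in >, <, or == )<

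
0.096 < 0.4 True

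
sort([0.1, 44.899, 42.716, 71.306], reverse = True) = [71.306, 44.899, 42.716, 0.1]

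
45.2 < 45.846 True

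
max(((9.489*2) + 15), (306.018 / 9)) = 34.002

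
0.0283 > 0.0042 True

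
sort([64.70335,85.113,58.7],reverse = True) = [85.113,64.70335,58.7]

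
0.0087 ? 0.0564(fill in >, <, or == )<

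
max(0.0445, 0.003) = 0.0445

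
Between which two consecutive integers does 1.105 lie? 1 and 2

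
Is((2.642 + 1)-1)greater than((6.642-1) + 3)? No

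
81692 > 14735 True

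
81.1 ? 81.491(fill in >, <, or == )<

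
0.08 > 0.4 False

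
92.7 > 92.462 True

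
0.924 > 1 False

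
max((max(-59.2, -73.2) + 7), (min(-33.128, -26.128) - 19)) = -52.128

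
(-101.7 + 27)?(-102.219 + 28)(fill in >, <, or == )<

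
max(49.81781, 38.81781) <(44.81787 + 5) True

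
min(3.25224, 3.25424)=3.25224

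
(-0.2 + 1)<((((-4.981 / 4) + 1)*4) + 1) False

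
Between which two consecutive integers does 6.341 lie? 6 and 7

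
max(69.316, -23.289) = 69.316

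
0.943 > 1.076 False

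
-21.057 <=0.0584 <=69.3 True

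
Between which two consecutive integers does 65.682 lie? 65 and 66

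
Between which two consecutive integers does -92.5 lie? -93 and -92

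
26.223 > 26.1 True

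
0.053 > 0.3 False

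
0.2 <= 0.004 False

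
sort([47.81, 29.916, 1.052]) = [1.052, 29.916, 47.81]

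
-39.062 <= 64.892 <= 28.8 False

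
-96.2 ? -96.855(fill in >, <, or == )>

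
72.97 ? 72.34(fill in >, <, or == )>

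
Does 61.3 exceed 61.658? No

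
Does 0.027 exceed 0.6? No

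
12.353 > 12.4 False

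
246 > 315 False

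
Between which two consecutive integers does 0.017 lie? 0 and 1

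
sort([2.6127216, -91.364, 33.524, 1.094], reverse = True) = [33.524, 2.6127216, 1.094, -91.364]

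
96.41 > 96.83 False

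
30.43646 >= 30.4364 True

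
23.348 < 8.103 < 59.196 False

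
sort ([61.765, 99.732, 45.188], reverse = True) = [99.732, 61.765, 45.188]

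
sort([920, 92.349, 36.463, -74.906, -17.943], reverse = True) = [920, 92.349, 36.463, -17.943, -74.906]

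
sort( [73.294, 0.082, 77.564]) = [0.082, 73.294, 77.564]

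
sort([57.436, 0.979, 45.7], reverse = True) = [57.436, 45.7, 0.979]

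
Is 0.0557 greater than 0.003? Yes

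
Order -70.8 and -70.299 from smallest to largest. -70.8, -70.299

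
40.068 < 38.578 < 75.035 False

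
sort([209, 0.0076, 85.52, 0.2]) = [0.0076, 0.2, 85.52, 209]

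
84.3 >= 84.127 True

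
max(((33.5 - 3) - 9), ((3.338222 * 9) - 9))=21.5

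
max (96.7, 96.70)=96.70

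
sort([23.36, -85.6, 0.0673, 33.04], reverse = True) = [33.04, 23.36, 0.0673, -85.6]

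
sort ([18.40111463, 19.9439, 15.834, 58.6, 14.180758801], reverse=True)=[58.6, 19.9439, 18.40111463, 15.834, 14.180758801]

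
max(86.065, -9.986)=86.065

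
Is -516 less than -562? No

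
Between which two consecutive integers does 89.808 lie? 89 and 90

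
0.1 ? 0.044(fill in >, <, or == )>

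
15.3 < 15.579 True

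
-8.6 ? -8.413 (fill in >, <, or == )<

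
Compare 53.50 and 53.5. They are equal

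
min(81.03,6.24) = 6.24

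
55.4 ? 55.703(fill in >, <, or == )<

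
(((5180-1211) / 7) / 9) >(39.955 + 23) True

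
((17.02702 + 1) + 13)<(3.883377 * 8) True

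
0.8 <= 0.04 False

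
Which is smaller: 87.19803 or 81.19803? 81.19803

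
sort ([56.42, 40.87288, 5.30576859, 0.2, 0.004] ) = [0.004, 0.2, 5.30576859, 40.87288, 56.42]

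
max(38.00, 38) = 38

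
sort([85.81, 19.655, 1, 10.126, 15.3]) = [1, 10.126, 15.3, 19.655, 85.81]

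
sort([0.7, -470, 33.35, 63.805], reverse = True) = [63.805, 33.35, 0.7, -470]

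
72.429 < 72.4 False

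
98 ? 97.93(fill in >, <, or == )>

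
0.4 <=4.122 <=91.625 True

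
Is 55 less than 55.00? No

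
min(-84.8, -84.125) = -84.8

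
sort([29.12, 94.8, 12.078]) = [12.078, 29.12, 94.8]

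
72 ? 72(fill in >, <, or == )==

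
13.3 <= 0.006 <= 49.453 False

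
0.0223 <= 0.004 False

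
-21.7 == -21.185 False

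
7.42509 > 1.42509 True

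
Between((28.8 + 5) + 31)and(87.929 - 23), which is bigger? (87.929 - 23)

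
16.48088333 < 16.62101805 True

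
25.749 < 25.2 False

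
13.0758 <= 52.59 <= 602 True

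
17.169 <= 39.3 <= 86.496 True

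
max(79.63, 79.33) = 79.63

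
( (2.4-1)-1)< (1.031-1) False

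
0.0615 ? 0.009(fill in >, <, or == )>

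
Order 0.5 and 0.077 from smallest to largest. 0.077, 0.5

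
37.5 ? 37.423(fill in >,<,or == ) >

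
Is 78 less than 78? No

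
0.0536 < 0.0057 False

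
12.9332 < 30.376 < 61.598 True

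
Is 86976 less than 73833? No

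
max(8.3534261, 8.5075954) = 8.5075954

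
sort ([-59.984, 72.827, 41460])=[-59.984, 72.827, 41460]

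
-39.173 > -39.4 True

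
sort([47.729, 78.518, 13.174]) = [13.174, 47.729, 78.518]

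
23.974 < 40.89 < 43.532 True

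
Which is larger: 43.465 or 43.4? 43.465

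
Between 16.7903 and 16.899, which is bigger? 16.899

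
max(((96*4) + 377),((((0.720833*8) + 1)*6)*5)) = 761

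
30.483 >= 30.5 False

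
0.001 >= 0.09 False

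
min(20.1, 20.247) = 20.1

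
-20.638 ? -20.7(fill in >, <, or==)>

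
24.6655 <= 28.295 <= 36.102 True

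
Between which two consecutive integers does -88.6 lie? -89 and -88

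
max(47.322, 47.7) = 47.7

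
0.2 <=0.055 False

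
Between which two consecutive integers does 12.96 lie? 12 and 13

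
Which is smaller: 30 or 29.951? 29.951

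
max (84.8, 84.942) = 84.942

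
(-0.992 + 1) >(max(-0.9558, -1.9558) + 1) False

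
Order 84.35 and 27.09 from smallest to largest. 27.09, 84.35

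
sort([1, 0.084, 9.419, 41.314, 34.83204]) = [0.084, 1, 9.419, 34.83204, 41.314]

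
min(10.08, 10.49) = 10.08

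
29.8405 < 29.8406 True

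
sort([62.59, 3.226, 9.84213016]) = [3.226, 9.84213016, 62.59]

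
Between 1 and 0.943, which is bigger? 1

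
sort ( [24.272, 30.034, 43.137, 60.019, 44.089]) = [24.272, 30.034, 43.137, 44.089, 60.019]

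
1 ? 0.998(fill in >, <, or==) >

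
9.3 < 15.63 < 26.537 True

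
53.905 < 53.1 False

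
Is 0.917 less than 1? Yes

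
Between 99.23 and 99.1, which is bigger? 99.23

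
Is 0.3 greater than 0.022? Yes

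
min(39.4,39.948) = 39.4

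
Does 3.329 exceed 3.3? Yes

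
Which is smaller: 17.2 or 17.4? 17.2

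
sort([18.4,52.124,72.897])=[18.4,52.124,72.897]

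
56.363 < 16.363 False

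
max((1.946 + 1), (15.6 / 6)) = 2.946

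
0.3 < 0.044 False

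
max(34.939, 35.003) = 35.003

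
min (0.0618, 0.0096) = 0.0096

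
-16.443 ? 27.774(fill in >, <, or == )<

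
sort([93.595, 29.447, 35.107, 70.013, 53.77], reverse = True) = [93.595, 70.013, 53.77, 35.107, 29.447]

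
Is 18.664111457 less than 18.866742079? Yes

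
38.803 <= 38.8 False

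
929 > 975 False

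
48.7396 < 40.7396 False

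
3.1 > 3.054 True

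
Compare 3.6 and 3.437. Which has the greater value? 3.6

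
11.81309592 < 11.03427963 False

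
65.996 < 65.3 False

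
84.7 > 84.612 True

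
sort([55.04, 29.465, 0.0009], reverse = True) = [55.04, 29.465, 0.0009]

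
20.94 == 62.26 False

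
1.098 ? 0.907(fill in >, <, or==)>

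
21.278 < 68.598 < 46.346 False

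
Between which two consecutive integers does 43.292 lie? 43 and 44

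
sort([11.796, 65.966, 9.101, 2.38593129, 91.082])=[2.38593129, 9.101, 11.796, 65.966, 91.082]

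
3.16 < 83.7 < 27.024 False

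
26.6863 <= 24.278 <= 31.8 False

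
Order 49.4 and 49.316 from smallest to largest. 49.316, 49.4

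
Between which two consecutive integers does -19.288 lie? -20 and -19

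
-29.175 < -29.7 False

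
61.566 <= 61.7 True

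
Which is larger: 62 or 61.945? 62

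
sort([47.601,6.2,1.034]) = [1.034,6.2,47.601]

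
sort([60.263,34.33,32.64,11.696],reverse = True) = [60.263,34.33,32.64,11.696]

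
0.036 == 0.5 False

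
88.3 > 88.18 True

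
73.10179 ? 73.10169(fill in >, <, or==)>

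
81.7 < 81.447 False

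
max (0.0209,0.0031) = 0.0209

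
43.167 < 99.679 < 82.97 False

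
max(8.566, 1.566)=8.566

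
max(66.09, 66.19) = 66.19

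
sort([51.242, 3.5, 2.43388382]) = [2.43388382, 3.5, 51.242]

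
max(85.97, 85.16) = 85.97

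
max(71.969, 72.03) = 72.03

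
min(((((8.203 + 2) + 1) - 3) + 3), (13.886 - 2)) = 11.203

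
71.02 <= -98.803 False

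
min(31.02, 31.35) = 31.02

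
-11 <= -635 False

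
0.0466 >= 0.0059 True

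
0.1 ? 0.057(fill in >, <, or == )>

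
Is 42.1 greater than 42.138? No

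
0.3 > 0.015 True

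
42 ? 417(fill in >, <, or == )<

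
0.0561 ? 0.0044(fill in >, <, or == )>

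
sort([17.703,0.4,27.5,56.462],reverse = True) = [56.462,27.5,17.703,0.4]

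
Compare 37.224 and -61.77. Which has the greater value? 37.224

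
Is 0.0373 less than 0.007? No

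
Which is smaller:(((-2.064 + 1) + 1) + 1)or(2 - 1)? (((-2.064 + 1) + 1) + 1)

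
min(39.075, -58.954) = -58.954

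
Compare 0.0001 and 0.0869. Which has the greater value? 0.0869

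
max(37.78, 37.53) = 37.78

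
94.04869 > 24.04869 True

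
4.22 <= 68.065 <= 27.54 False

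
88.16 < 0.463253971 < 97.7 False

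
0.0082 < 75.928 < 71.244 False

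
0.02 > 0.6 False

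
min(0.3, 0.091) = 0.091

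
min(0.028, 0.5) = 0.028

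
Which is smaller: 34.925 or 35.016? 34.925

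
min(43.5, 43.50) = 43.5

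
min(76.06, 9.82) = 9.82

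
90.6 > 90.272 True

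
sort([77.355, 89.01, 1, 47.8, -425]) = [-425, 1, 47.8, 77.355, 89.01]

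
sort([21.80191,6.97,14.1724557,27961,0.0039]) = [0.0039,6.97,14.1724557,21.80191,27961]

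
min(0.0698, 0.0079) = 0.0079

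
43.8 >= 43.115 True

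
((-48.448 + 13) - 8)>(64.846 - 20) False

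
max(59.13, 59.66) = 59.66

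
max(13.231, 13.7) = 13.7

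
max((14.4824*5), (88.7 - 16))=72.7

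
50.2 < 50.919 True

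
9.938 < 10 True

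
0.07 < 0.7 True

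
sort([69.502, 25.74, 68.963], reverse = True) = [69.502, 68.963, 25.74]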